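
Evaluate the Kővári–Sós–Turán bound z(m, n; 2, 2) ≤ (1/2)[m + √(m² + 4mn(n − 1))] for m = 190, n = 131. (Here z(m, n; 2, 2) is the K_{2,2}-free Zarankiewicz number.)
z(190, 131; 2, 2) ≤ (1/2)[190 + √(190² + 4·190·131·130)] = (1/2)[190 + √12978900] = 1896.312

Kővári–Sós–Turán: let r_1, ..., r_190 be the row sums and z = Σ r_i the total number of 1s. Each pair of columns can share at most one row with both entries 1 (else a 2×2 all-ones block appears), so Σ_i C(r_i, 2) ≤ C(131, 2) = 8515. By convexity Σ_i C(r_i, 2) ≥ 190·C(z/190, 2) = z(z − 190)/(2·190), giving z² − 190z − 190·131·130 ≤ 0 and hence z ≤ (1/2)[190 + √(36100 + 4·3235700)] = (1/2)[190 + √12978900] ≈ (1/2)(190 + 3602.624) = 1896.312.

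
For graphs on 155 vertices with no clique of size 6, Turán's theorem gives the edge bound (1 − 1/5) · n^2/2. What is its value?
Turán density bound = (4/5) · 155^2/2 = 9610

Turán's theorem: ex(n, K_{r+1}) is achieved by the complete r-partite Turán graph T(n, r) with parts as balanced as possible, and is at most (1 − 1/r) · n^2/2. For r = 5, n = 155: the density bound is (4/5) · 24025/2 = 9610. Since 5 ∣ 155, the Turán graph T(155, 5) has parts of equal size 31, and its edge count e(T(155, 5)) = 9610 attains the density bound exactly.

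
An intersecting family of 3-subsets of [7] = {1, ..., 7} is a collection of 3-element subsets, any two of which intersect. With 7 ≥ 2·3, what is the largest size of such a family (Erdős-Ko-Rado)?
max |F| = C(6, 2) = 15

Erdős-Ko-Rado (1961): when n ≥ 2k, max |F| = C(n−1, k−1). The bound is attained by the star {A : i ∈ A} for any fixed i ∈ [n]. Here C(7−1, 3−1) = C(6, 2) = 15.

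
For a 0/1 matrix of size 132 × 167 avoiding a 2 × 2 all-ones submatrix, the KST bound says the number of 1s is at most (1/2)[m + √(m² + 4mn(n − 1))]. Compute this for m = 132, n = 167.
z(132, 167; 2, 2) ≤ (1/2)[132 + √(132² + 4·132·167·166)] = (1/2)[132 + √14654640] = 1980.069

Kővári–Sós–Turán: let r_1, ..., r_132 be the row sums and z = Σ r_i the total number of 1s. Each pair of columns can share at most one row with both entries 1 (else a 2×2 all-ones block appears), so Σ_i C(r_i, 2) ≤ C(167, 2) = 13861. By convexity Σ_i C(r_i, 2) ≥ 132·C(z/132, 2) = z(z − 132)/(2·132), giving z² − 132z − 132·167·166 ≤ 0 and hence z ≤ (1/2)[132 + √(17424 + 4·3659304)] = (1/2)[132 + √14654640] ≈ (1/2)(132 + 3828.1379) = 1980.069.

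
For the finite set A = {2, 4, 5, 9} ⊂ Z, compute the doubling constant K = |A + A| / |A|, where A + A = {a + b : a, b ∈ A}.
K = |A + A| / |A| = 10/4 = 5/2

Enumerate A + A = {a + b : a, b ∈ A}. With |A| = 4, there are |A|^2 = 16 ordered sum pairs; collecting distinct values, A + A = {4, 6, 7, 8, 9, 10, 11, 13, 14, 18}, so |A + A| = 10. Thus K = 10/4 = 5/2. For comparison, the minimum possible |A + A| over all 4-element sets is 2·4 − 1 = 7 (so min K = 7/4), attained only by arithmetic progressions.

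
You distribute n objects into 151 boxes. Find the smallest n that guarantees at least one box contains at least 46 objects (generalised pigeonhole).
n = (46 − 1)·151 + 1 = 6796

By the generalised pigeonhole principle, to guarantee some box contains ≥ r objects we need more than (r − 1) · k objects total. Threshold: n = (r − 1) · k + 1. With r = 46 and k = 151: n = 45 · 151 + 1 = 6795 + 1 = 6796. For n = 6795 = 45 · 151, we can put exactly 45 objects in every box, avoiding 46 in any single one — so 6796 is tight.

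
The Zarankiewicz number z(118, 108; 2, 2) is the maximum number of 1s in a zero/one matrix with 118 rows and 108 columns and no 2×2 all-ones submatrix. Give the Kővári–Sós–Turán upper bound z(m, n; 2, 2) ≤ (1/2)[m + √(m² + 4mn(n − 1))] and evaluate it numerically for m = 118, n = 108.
z(118, 108; 2, 2) ≤ (1/2)[118 + √(118² + 4·118·108·107)] = (1/2)[118 + √5468356] = 1228.2258

Kővári–Sós–Turán: let r_1, ..., r_118 be the row sums and z = Σ r_i the total number of 1s. Each pair of columns can share at most one row with both entries 1 (else a 2×2 all-ones block appears), so Σ_i C(r_i, 2) ≤ C(108, 2) = 5778. By convexity Σ_i C(r_i, 2) ≥ 118·C(z/118, 2) = z(z − 118)/(2·118), giving z² − 118z − 118·108·107 ≤ 0 and hence z ≤ (1/2)[118 + √(13924 + 4·1363608)] = (1/2)[118 + √5468356] ≈ (1/2)(118 + 2338.4516) = 1228.2258.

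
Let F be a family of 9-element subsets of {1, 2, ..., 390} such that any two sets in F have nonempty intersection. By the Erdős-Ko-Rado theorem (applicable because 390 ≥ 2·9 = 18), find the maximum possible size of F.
max |F| = C(389, 8) = 12095203060802928

The Erdős-Ko-Rado theorem states: for n ≥ 2k, an intersecting family of k-subsets of an n-element set has size at most C(n − 1, k − 1), with equality for 'star' families {A ⊆ [n] : |A| = k, i ∈ A} (fix an element i). For n = 390, k = 9: C(389, 8) = 12095203060802928.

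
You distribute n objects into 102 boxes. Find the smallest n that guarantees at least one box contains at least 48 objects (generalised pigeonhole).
n = (48 − 1)·102 + 1 = 4795

By the generalised pigeonhole principle, to guarantee some box contains ≥ r objects we need more than (r − 1) · k objects total. Threshold: n = (r − 1) · k + 1. With r = 48 and k = 102: n = 47 · 102 + 1 = 4794 + 1 = 4795. For n = 4794 = 47 · 102, we can put exactly 47 objects in every box, avoiding 48 in any single one — so 4795 is tight.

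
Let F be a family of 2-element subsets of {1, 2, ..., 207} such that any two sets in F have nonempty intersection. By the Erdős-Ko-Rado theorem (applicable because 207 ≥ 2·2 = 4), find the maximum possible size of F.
max |F| = C(206, 1) = 206

Erdős-Ko-Rado (1961): when n ≥ 2k, max |F| = C(n−1, k−1). The bound is attained by the star {A : i ∈ A} for any fixed i ∈ [n]. Here C(207−1, 2−1) = C(206, 1) = 206.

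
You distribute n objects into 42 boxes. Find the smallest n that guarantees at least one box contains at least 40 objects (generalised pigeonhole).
n = (40 − 1)·42 + 1 = 1639

By the generalised pigeonhole principle, to guarantee some box contains ≥ r objects we need more than (r − 1) · k objects total. Threshold: n = (r − 1) · k + 1. With r = 40 and k = 42: n = 39 · 42 + 1 = 1638 + 1 = 1639. For n = 1638 = 39 · 42, we can put exactly 39 objects in every box, avoiding 40 in any single one — so 1639 is tight.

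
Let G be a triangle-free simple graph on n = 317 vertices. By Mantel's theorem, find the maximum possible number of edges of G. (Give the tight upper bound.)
ex(317, K_3) = ⌊317^2/4⌋ = 25122

Mantel (1907): a triangle-free graph on n vertices has at most ⌊n^2/4⌋ edges, with equality for the complete bipartite graph K_{⌊n/2⌋, ⌈n/2⌉}. For n = 317: ⌊317^2/4⌋ = ⌊100489/4⌋ = 25122. The extremal graph is K_{158, 159}, which has 158·159 = 25122 edges.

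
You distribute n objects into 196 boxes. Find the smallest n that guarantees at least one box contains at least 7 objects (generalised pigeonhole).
n = (7 − 1)·196 + 1 = 1177

By the generalised pigeonhole principle, to guarantee some box contains ≥ r objects we need more than (r − 1) · k objects total. Threshold: n = (r − 1) · k + 1. With r = 7 and k = 196: n = 6 · 196 + 1 = 1176 + 1 = 1177. For n = 1176 = 6 · 196, we can put exactly 6 objects in every box, avoiding 7 in any single one — so 1177 is tight.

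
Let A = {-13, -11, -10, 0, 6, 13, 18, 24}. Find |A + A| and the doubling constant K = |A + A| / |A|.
K = |A + A| / |A| = 33/8

Enumerate A + A = {a + b : a, b ∈ A}. With |A| = 8, there are |A|^2 = 64 ordered sum pairs; collecting distinct values, A + A = {-26, -24, -23, -22, -21, -20, -13, -11, -10, -7, -5, -4, 0, 2, 3, 5, 6, 7, 8, 11, 12, 13, 14, 18, 19, 24, 26, 30, 31, 36, 37, 42, 48}, so |A + A| = 33. Thus K = 33/8. For comparison, the minimum possible |A + A| over all 8-element sets is 2·8 − 1 = 15 (so min K = 15/8), attained only by arithmetic progressions.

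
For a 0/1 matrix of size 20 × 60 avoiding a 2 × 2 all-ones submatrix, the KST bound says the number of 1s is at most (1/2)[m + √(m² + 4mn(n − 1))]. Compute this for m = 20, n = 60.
z(20, 60; 2, 2) ≤ (1/2)[20 + √(20² + 4·20·60·59)] = (1/2)[20 + √283600] = 276.2705

Kővári–Sós–Turán: let r_1, ..., r_20 be the row sums and z = Σ r_i the total number of 1s. Each pair of columns can share at most one row with both entries 1 (else a 2×2 all-ones block appears), so Σ_i C(r_i, 2) ≤ C(60, 2) = 1770. By convexity Σ_i C(r_i, 2) ≥ 20·C(z/20, 2) = z(z − 20)/(2·20), giving z² − 20z − 20·60·59 ≤ 0 and hence z ≤ (1/2)[20 + √(400 + 4·70800)] = (1/2)[20 + √283600] ≈ (1/2)(20 + 532.5411) = 276.2705.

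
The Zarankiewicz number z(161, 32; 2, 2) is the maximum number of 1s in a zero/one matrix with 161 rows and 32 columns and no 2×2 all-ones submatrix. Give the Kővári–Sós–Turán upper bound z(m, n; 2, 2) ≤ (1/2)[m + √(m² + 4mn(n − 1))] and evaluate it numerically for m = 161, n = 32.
z(161, 32; 2, 2) ≤ (1/2)[161 + √(161² + 4·161·32·31)] = (1/2)[161 + √664769] = 488.1668

Kővári–Sós–Turán: let r_1, ..., r_161 be the row sums and z = Σ r_i the total number of 1s. Each pair of columns can share at most one row with both entries 1 (else a 2×2 all-ones block appears), so Σ_i C(r_i, 2) ≤ C(32, 2) = 496. By convexity Σ_i C(r_i, 2) ≥ 161·C(z/161, 2) = z(z − 161)/(2·161), giving z² − 161z − 161·32·31 ≤ 0 and hence z ≤ (1/2)[161 + √(25921 + 4·159712)] = (1/2)[161 + √664769] ≈ (1/2)(161 + 815.3337) = 488.1668.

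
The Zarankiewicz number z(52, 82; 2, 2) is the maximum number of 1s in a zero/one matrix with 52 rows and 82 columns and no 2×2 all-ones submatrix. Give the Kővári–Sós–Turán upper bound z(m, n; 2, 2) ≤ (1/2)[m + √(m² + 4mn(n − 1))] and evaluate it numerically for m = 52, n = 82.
z(52, 82; 2, 2) ≤ (1/2)[52 + √(52² + 4·52·82·81)] = (1/2)[52 + √1384240] = 614.2686

Kővári–Sós–Turán: let r_1, ..., r_52 be the row sums and z = Σ r_i the total number of 1s. Each pair of columns can share at most one row with both entries 1 (else a 2×2 all-ones block appears), so Σ_i C(r_i, 2) ≤ C(82, 2) = 3321. By convexity Σ_i C(r_i, 2) ≥ 52·C(z/52, 2) = z(z − 52)/(2·52), giving z² − 52z − 52·82·81 ≤ 0 and hence z ≤ (1/2)[52 + √(2704 + 4·345384)] = (1/2)[52 + √1384240] ≈ (1/2)(52 + 1176.5373) = 614.2686.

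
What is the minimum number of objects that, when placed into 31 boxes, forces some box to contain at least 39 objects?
n = (39 − 1)·31 + 1 = 1179

By the generalised pigeonhole principle, to guarantee some box contains ≥ r objects we need more than (r − 1) · k objects total. Threshold: n = (r − 1) · k + 1. With r = 39 and k = 31: n = 38 · 31 + 1 = 1178 + 1 = 1179. For n = 1178 = 38 · 31, we can put exactly 38 objects in every box, avoiding 39 in any single one — so 1179 is tight.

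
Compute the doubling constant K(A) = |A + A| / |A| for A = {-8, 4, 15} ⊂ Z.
K = |A + A| / |A| = 6/3 = 2

Enumerate A + A = {a + b : a, b ∈ A}. With |A| = 3, there are |A|^2 = 9 ordered sum pairs; collecting distinct values, A + A = {-16, -4, 7, 8, 19, 30}, so |A + A| = 6. Thus K = 6/3 = 2. For comparison, the minimum possible |A + A| over all 3-element sets is 2·3 − 1 = 5 (so min K = 5/3), attained only by arithmetic progressions.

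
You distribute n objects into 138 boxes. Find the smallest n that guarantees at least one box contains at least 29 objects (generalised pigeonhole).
n = (29 − 1)·138 + 1 = 3865

By the generalised pigeonhole principle, to guarantee some box contains ≥ r objects we need more than (r − 1) · k objects total. Threshold: n = (r − 1) · k + 1. With r = 29 and k = 138: n = 28 · 138 + 1 = 3864 + 1 = 3865. For n = 3864 = 28 · 138, we can put exactly 28 objects in every box, avoiding 29 in any single one — so 3865 is tight.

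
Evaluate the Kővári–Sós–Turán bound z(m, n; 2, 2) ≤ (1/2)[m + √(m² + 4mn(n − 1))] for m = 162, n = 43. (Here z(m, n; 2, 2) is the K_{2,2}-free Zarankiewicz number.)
z(162, 43; 2, 2) ≤ (1/2)[162 + √(162² + 4·162·43·42)] = (1/2)[162 + √1196532] = 627.9305

Kővári–Sós–Turán: let r_1, ..., r_162 be the row sums and z = Σ r_i the total number of 1s. Each pair of columns can share at most one row with both entries 1 (else a 2×2 all-ones block appears), so Σ_i C(r_i, 2) ≤ C(43, 2) = 903. By convexity Σ_i C(r_i, 2) ≥ 162·C(z/162, 2) = z(z − 162)/(2·162), giving z² − 162z − 162·43·42 ≤ 0 and hence z ≤ (1/2)[162 + √(26244 + 4·292572)] = (1/2)[162 + √1196532] ≈ (1/2)(162 + 1093.8611) = 627.9305.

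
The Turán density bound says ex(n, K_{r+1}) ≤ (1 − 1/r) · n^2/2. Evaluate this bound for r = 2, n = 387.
Turán density bound = (1/2) · 387^2/2 = 149769/4 ≈ 37442.25

Turán's theorem: ex(n, K_{r+1}) is achieved by the complete r-partite Turán graph T(n, r) with parts as balanced as possible, and is at most (1 − 1/r) · n^2/2. For r = 2, n = 387: the density bound is (1/2) · 149769/2 = 149769/4 ≈ 37442.25. The integer-valued extremum is e(T(387, 2)) = 37442, which is strictly less than the density bound 149769/4 since 2 ∤ 387 (the parts of T(387, 2) cannot all be equal).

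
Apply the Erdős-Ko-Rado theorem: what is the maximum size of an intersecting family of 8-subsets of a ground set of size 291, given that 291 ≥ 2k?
max |F| = C(290, 7) = 31817710198560

Erdős-Ko-Rado (1961): when n ≥ 2k, max |F| = C(n−1, k−1). The bound is attained by the star {A : i ∈ A} for any fixed i ∈ [n]. Here C(291−1, 8−1) = C(290, 7) = 31817710198560.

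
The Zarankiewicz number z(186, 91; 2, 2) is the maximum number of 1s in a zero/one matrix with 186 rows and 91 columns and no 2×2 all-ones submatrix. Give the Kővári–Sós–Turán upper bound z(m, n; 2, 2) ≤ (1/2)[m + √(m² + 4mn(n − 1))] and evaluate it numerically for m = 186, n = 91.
z(186, 91; 2, 2) ≤ (1/2)[186 + √(186² + 4·186·91·90)] = (1/2)[186 + √6127956] = 1330.7354

Kővári–Sós–Turán: let r_1, ..., r_186 be the row sums and z = Σ r_i the total number of 1s. Each pair of columns can share at most one row with both entries 1 (else a 2×2 all-ones block appears), so Σ_i C(r_i, 2) ≤ C(91, 2) = 4095. By convexity Σ_i C(r_i, 2) ≥ 186·C(z/186, 2) = z(z − 186)/(2·186), giving z² − 186z − 186·91·90 ≤ 0 and hence z ≤ (1/2)[186 + √(34596 + 4·1523340)] = (1/2)[186 + √6127956] ≈ (1/2)(186 + 2475.4709) = 1330.7354.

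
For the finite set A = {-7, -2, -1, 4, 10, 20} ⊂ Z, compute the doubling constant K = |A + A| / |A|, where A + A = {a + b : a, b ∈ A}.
K = |A + A| / |A| = 18/6 = 3

Enumerate A + A = {a + b : a, b ∈ A}. With |A| = 6, there are |A|^2 = 36 ordered sum pairs; collecting distinct values, A + A = {-14, -9, -8, -4, -3, -2, 2, 3, 8, 9, 13, 14, 18, 19, 20, 24, 30, 40}, so |A + A| = 18. Thus K = 18/6 = 3. For comparison, the minimum possible |A + A| over all 6-element sets is 2·6 − 1 = 11 (so min K = 11/6), attained only by arithmetic progressions.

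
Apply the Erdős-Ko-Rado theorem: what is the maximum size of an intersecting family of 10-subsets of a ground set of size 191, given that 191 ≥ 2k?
max |F| = C(190, 9) = 733629525258630

Erdős-Ko-Rado (1961): when n ≥ 2k, max |F| = C(n−1, k−1). The bound is attained by the star {A : i ∈ A} for any fixed i ∈ [n]. Here C(191−1, 10−1) = C(190, 9) = 733629525258630.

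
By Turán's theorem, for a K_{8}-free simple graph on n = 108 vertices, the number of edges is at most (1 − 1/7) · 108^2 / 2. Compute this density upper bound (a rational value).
Turán density bound = (6/7) · 108^2/2 = 34992/7 ≈ 4998.8571

Turán's theorem: ex(n, K_{r+1}) is achieved by the complete r-partite Turán graph T(n, r) with parts as balanced as possible, and is at most (1 − 1/r) · n^2/2. For r = 7, n = 108: the density bound is (6/7) · 11664/2 = 34992/7 ≈ 4998.8571. The integer-valued extremum is e(T(108, 7)) = 4998, which is strictly less than the density bound 34992/7 since 7 ∤ 108 (the parts of T(108, 7) cannot all be equal).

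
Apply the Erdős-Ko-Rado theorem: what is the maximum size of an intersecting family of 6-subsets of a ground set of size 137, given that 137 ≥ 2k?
max |F| = C(136, 5) = 359933112

Erdős-Ko-Rado (1961): when n ≥ 2k, max |F| = C(n−1, k−1). The bound is attained by the star {A : i ∈ A} for any fixed i ∈ [n]. Here C(137−1, 6−1) = C(136, 5) = 359933112.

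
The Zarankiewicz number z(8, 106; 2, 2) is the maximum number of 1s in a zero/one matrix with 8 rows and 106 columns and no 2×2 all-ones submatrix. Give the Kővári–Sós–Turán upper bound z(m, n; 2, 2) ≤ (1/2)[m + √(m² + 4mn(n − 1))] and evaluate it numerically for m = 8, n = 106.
z(8, 106; 2, 2) ≤ (1/2)[8 + √(8² + 4·8·106·105)] = (1/2)[8 + √356224] = 302.4225

Kővári–Sós–Turán: let r_1, ..., r_8 be the row sums and z = Σ r_i the total number of 1s. Each pair of columns can share at most one row with both entries 1 (else a 2×2 all-ones block appears), so Σ_i C(r_i, 2) ≤ C(106, 2) = 5565. By convexity Σ_i C(r_i, 2) ≥ 8·C(z/8, 2) = z(z − 8)/(2·8), giving z² − 8z − 8·106·105 ≤ 0 and hence z ≤ (1/2)[8 + √(64 + 4·89040)] = (1/2)[8 + √356224] ≈ (1/2)(8 + 596.845) = 302.4225.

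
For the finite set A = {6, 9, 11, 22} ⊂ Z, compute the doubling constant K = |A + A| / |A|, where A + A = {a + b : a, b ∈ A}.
K = |A + A| / |A| = 10/4 = 5/2

Enumerate A + A = {a + b : a, b ∈ A}. With |A| = 4, there are |A|^2 = 16 ordered sum pairs; collecting distinct values, A + A = {12, 15, 17, 18, 20, 22, 28, 31, 33, 44}, so |A + A| = 10. Thus K = 10/4 = 5/2. For comparison, the minimum possible |A + A| over all 4-element sets is 2·4 − 1 = 7 (so min K = 7/4), attained only by arithmetic progressions.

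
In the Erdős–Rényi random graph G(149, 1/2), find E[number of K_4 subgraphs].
E[# K_4] = C(149, 4) · (1/2)^C(4, 2) = 19720001 / 2^6 = 308125.015625

For each 4-subset S of vertices (there are C(149, 4) = 19720001 such S), let X_S = 1 if S induces a K_4 (all C(4, 2) = 6 edges present). Then P(X_S = 1) = (1/2)^6 = 1/64. By linearity of expectation, E[# K_4] = C(149, 4) · (1/2)^6 = 19720001 / 64 = 308125.015625.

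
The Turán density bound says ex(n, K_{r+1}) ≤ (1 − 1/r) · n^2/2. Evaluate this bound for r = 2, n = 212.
Turán density bound = (1/2) · 212^2/2 = 11236

Turán's theorem: ex(n, K_{r+1}) is achieved by the complete r-partite Turán graph T(n, r) with parts as balanced as possible, and is at most (1 − 1/r) · n^2/2. For r = 2, n = 212: the density bound is (1/2) · 44944/2 = 11236. Since 2 ∣ 212, the Turán graph T(212, 2) has parts of equal size 106, and its edge count e(T(212, 2)) = 11236 attains the density bound exactly.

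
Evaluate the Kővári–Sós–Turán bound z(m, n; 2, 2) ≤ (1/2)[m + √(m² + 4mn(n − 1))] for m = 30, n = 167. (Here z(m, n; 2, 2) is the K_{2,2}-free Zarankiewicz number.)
z(30, 167; 2, 2) ≤ (1/2)[30 + √(30² + 4·30·167·166)] = (1/2)[30 + √3327540] = 927.0773

Kővári–Sós–Turán: let r_1, ..., r_30 be the row sums and z = Σ r_i the total number of 1s. Each pair of columns can share at most one row with both entries 1 (else a 2×2 all-ones block appears), so Σ_i C(r_i, 2) ≤ C(167, 2) = 13861. By convexity Σ_i C(r_i, 2) ≥ 30·C(z/30, 2) = z(z − 30)/(2·30), giving z² − 30z − 30·167·166 ≤ 0 and hence z ≤ (1/2)[30 + √(900 + 4·831660)] = (1/2)[30 + √3327540] ≈ (1/2)(30 + 1824.1546) = 927.0773.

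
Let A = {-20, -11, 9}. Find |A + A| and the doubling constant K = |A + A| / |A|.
K = |A + A| / |A| = 6/3 = 2

Enumerate A + A = {a + b : a, b ∈ A}. With |A| = 3, there are |A|^2 = 9 ordered sum pairs; collecting distinct values, A + A = {-40, -31, -22, -11, -2, 18}, so |A + A| = 6. Thus K = 6/3 = 2. For comparison, the minimum possible |A + A| over all 3-element sets is 2·3 − 1 = 5 (so min K = 5/3), attained only by arithmetic progressions.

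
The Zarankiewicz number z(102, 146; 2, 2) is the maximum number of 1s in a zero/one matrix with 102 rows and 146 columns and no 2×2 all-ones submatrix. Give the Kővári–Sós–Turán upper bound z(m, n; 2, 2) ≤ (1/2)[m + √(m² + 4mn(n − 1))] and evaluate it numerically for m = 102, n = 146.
z(102, 146; 2, 2) ≤ (1/2)[102 + √(102² + 4·102·146·145)] = (1/2)[102 + √8647764] = 1521.354

Kővári–Sós–Turán: let r_1, ..., r_102 be the row sums and z = Σ r_i the total number of 1s. Each pair of columns can share at most one row with both entries 1 (else a 2×2 all-ones block appears), so Σ_i C(r_i, 2) ≤ C(146, 2) = 10585. By convexity Σ_i C(r_i, 2) ≥ 102·C(z/102, 2) = z(z − 102)/(2·102), giving z² − 102z − 102·146·145 ≤ 0 and hence z ≤ (1/2)[102 + √(10404 + 4·2159340)] = (1/2)[102 + √8647764] ≈ (1/2)(102 + 2940.7081) = 1521.354.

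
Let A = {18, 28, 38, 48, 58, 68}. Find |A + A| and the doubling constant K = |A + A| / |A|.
K = |A + A| / |A| = 11/6

Enumerate A + A = {a + b : a, b ∈ A}. With |A| = 6, there are |A|^2 = 36 ordered sum pairs; collecting distinct values, A + A = {36, 46, 56, 66, 76, 86, 96, 106, 116, 126, 136}, so |A + A| = 11. Thus K = 11/6. Here |A + A| = 2|A| − 1 = 11, the minimum possible — so K = 11/6 is minimal, which holds iff A is an arithmetic progression.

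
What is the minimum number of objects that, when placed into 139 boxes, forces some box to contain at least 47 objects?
n = (47 − 1)·139 + 1 = 6395

By the generalised pigeonhole principle, to guarantee some box contains ≥ r objects we need more than (r − 1) · k objects total. Threshold: n = (r − 1) · k + 1. With r = 47 and k = 139: n = 46 · 139 + 1 = 6394 + 1 = 6395. For n = 6394 = 46 · 139, we can put exactly 46 objects in every box, avoiding 47 in any single one — so 6395 is tight.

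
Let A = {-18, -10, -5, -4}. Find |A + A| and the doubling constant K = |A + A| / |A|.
K = |A + A| / |A| = 10/4 = 5/2

Enumerate A + A = {a + b : a, b ∈ A}. With |A| = 4, there are |A|^2 = 16 ordered sum pairs; collecting distinct values, A + A = {-36, -28, -23, -22, -20, -15, -14, -10, -9, -8}, so |A + A| = 10. Thus K = 10/4 = 5/2. For comparison, the minimum possible |A + A| over all 4-element sets is 2·4 − 1 = 7 (so min K = 7/4), attained only by arithmetic progressions.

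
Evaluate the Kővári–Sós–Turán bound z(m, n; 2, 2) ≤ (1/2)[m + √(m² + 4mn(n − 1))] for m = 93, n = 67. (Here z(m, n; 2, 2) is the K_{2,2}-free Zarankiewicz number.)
z(93, 67; 2, 2) ≤ (1/2)[93 + √(93² + 4·93·67·66)] = (1/2)[93 + √1653633] = 689.4683

Kővári–Sós–Turán: let r_1, ..., r_93 be the row sums and z = Σ r_i the total number of 1s. Each pair of columns can share at most one row with both entries 1 (else a 2×2 all-ones block appears), so Σ_i C(r_i, 2) ≤ C(67, 2) = 2211. By convexity Σ_i C(r_i, 2) ≥ 93·C(z/93, 2) = z(z − 93)/(2·93), giving z² − 93z − 93·67·66 ≤ 0 and hence z ≤ (1/2)[93 + √(8649 + 4·411246)] = (1/2)[93 + √1653633] ≈ (1/2)(93 + 1285.9366) = 689.4683.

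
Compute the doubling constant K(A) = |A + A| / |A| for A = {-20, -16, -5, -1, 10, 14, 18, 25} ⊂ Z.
K = |A + A| / |A| = 23/8

Enumerate A + A = {a + b : a, b ∈ A}. With |A| = 8, there are |A|^2 = 64 ordered sum pairs; collecting distinct values, A + A = {-40, -36, -32, -25, -21, -17, -10, -6, -2, 2, 5, 9, 13, 17, 20, 24, 28, 32, 35, 36, 39, 43, 50}, so |A + A| = 23. Thus K = 23/8. For comparison, the minimum possible |A + A| over all 8-element sets is 2·8 − 1 = 15 (so min K = 15/8), attained only by arithmetic progressions.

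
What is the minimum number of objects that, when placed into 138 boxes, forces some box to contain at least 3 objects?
n = (3 − 1)·138 + 1 = 277

By the generalised pigeonhole principle, to guarantee some box contains ≥ r objects we need more than (r − 1) · k objects total. Threshold: n = (r − 1) · k + 1. With r = 3 and k = 138: n = 2 · 138 + 1 = 276 + 1 = 277. For n = 276 = 2 · 138, we can put exactly 2 objects in every box, avoiding 3 in any single one — so 277 is tight.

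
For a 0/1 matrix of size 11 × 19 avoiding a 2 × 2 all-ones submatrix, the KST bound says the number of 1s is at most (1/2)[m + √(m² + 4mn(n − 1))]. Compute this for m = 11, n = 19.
z(11, 19; 2, 2) ≤ (1/2)[11 + √(11² + 4·11·19·18)] = (1/2)[11 + √15169] = 67.0812

Kővári–Sós–Turán: let r_1, ..., r_11 be the row sums and z = Σ r_i the total number of 1s. Each pair of columns can share at most one row with both entries 1 (else a 2×2 all-ones block appears), so Σ_i C(r_i, 2) ≤ C(19, 2) = 171. By convexity Σ_i C(r_i, 2) ≥ 11·C(z/11, 2) = z(z − 11)/(2·11), giving z² − 11z − 11·19·18 ≤ 0 and hence z ≤ (1/2)[11 + √(121 + 4·3762)] = (1/2)[11 + √15169] ≈ (1/2)(11 + 123.1625) = 67.0812.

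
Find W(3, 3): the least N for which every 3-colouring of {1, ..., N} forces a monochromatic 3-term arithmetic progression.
W(3, 3) = 27

W(3, 3) = 27. The lower bound W(3, 3) > 26 comes from an explicit good 3-colouring of [1, 26]; the upper bound W(3, 3) ≤ 27 was verified by exhaustive search over 3-colourings of [1, 27].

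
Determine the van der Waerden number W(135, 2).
W(135, 2) = 135 + 1 = 136

A 2-term AP is any pair of integers, so a monochromatic 2-AP exists iff some colour is used at least twice. With 135 colours, the colouring i ↦ i on {1, ..., 135} uses each colour once, avoiding any monochromatic pair, so W(135, 2) > 135. For {1, ..., 136}, pigeonhole forces two integers of the same colour, which form a monochromatic 2-AP. Hence W(135, 2) = 136.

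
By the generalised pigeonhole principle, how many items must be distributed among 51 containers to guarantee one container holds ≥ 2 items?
n = (2 − 1)·51 + 1 = 52

By the generalised pigeonhole principle, to guarantee some box contains ≥ r objects we need more than (r − 1) · k objects total. Threshold: n = (r − 1) · k + 1. With r = 2 and k = 51: n = 1 · 51 + 1 = 51 + 1 = 52. For n = 51 = 1 · 51, we can put exactly 1 objects in every box, avoiding 2 in any single one — so 52 is tight.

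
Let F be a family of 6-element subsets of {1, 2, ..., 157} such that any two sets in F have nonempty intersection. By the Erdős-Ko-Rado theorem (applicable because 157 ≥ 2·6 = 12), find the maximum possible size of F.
max |F| = C(156, 5) = 721656936

The Erdős-Ko-Rado theorem states: for n ≥ 2k, an intersecting family of k-subsets of an n-element set has size at most C(n − 1, k − 1), with equality for 'star' families {A ⊆ [n] : |A| = k, i ∈ A} (fix an element i). For n = 157, k = 6: C(156, 5) = 721656936.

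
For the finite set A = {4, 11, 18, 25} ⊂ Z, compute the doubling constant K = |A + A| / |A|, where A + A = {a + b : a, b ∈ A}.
K = |A + A| / |A| = 7/4

Enumerate A + A = {a + b : a, b ∈ A}. With |A| = 4, there are |A|^2 = 16 ordered sum pairs; collecting distinct values, A + A = {8, 15, 22, 29, 36, 43, 50}, so |A + A| = 7. Thus K = 7/4. Here |A + A| = 2|A| − 1 = 7, the minimum possible — so K = 7/4 is minimal, which holds iff A is an arithmetic progression.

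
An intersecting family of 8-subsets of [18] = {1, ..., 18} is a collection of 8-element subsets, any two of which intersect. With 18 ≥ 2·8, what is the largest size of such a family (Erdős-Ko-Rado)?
max |F| = C(17, 7) = 19448

Erdős-Ko-Rado (1961): when n ≥ 2k, max |F| = C(n−1, k−1). The bound is attained by the star {A : i ∈ A} for any fixed i ∈ [n]. Here C(18−1, 8−1) = C(17, 7) = 19448.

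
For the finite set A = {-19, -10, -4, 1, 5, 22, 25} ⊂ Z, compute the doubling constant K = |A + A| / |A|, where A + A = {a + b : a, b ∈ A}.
K = |A + A| / |A| = 26/7

Enumerate A + A = {a + b : a, b ∈ A}. With |A| = 7, there are |A|^2 = 49 ordered sum pairs; collecting distinct values, A + A = {-38, -29, -23, -20, -18, -14, -9, -8, -5, -3, 1, 2, 3, 6, 10, 12, 15, 18, 21, 23, 26, 27, 30, 44, 47, 50}, so |A + A| = 26. Thus K = 26/7. For comparison, the minimum possible |A + A| over all 7-element sets is 2·7 − 1 = 13 (so min K = 13/7), attained only by arithmetic progressions.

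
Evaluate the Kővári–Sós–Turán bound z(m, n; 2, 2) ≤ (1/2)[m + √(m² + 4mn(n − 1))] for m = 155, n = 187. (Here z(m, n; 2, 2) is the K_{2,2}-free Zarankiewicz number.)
z(155, 187; 2, 2) ≤ (1/2)[155 + √(155² + 4·155·187·186)] = (1/2)[155 + √21588865] = 2400.691

Kővári–Sós–Turán: let r_1, ..., r_155 be the row sums and z = Σ r_i the total number of 1s. Each pair of columns can share at most one row with both entries 1 (else a 2×2 all-ones block appears), so Σ_i C(r_i, 2) ≤ C(187, 2) = 17391. By convexity Σ_i C(r_i, 2) ≥ 155·C(z/155, 2) = z(z − 155)/(2·155), giving z² − 155z − 155·187·186 ≤ 0 and hence z ≤ (1/2)[155 + √(24025 + 4·5391210)] = (1/2)[155 + √21588865] ≈ (1/2)(155 + 4646.3819) = 2400.691.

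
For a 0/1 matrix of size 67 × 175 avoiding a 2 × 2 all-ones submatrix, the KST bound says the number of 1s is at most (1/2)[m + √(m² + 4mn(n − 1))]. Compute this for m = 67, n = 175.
z(67, 175; 2, 2) ≤ (1/2)[67 + √(67² + 4·67·175·174)] = (1/2)[67 + √8165089] = 1462.231

Kővári–Sós–Turán: let r_1, ..., r_67 be the row sums and z = Σ r_i the total number of 1s. Each pair of columns can share at most one row with both entries 1 (else a 2×2 all-ones block appears), so Σ_i C(r_i, 2) ≤ C(175, 2) = 15225. By convexity Σ_i C(r_i, 2) ≥ 67·C(z/67, 2) = z(z − 67)/(2·67), giving z² − 67z − 67·175·174 ≤ 0 and hence z ≤ (1/2)[67 + √(4489 + 4·2040150)] = (1/2)[67 + √8165089] ≈ (1/2)(67 + 2857.462) = 1462.231.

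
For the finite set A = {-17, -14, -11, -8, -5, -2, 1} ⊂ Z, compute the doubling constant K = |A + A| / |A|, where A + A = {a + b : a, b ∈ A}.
K = |A + A| / |A| = 13/7

Enumerate A + A = {a + b : a, b ∈ A}. With |A| = 7, there are |A|^2 = 49 ordered sum pairs; collecting distinct values, A + A = {-34, -31, -28, -25, -22, -19, -16, -13, -10, -7, -4, -1, 2}, so |A + A| = 13. Thus K = 13/7. Here |A + A| = 2|A| − 1 = 13, the minimum possible — so K = 13/7 is minimal, which holds iff A is an arithmetic progression.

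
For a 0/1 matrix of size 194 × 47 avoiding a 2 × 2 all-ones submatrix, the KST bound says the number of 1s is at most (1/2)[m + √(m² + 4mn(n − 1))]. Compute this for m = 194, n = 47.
z(194, 47; 2, 2) ≤ (1/2)[194 + √(194² + 4·194·47·46)] = (1/2)[194 + √1715348] = 751.8565

Kővári–Sós–Turán: let r_1, ..., r_194 be the row sums and z = Σ r_i the total number of 1s. Each pair of columns can share at most one row with both entries 1 (else a 2×2 all-ones block appears), so Σ_i C(r_i, 2) ≤ C(47, 2) = 1081. By convexity Σ_i C(r_i, 2) ≥ 194·C(z/194, 2) = z(z − 194)/(2·194), giving z² − 194z − 194·47·46 ≤ 0 and hence z ≤ (1/2)[194 + √(37636 + 4·419428)] = (1/2)[194 + √1715348] ≈ (1/2)(194 + 1309.7129) = 751.8565.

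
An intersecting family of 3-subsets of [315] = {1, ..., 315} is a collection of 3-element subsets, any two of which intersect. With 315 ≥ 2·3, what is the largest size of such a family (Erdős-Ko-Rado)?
max |F| = C(314, 2) = 49141

Erdős-Ko-Rado (1961): when n ≥ 2k, max |F| = C(n−1, k−1). The bound is attained by the star {A : i ∈ A} for any fixed i ∈ [n]. Here C(315−1, 3−1) = C(314, 2) = 49141.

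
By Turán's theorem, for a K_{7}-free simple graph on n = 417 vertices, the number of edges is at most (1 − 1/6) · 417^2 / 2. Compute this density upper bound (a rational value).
Turán density bound = (5/6) · 417^2/2 = 289815/4 ≈ 72453.75

Turán's theorem: ex(n, K_{r+1}) is achieved by the complete r-partite Turán graph T(n, r) with parts as balanced as possible, and is at most (1 − 1/r) · n^2/2. For r = 6, n = 417: the density bound is (5/6) · 173889/2 = 289815/4 ≈ 72453.75. The integer-valued extremum is e(T(417, 6)) = 72453, which is strictly less than the density bound 289815/4 since 6 ∤ 417 (the parts of T(417, 6) cannot all be equal).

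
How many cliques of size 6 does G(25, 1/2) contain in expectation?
E[# K_6] = C(25, 6) · (1/2)^C(6, 2) = 177100 / 2^15 = 44275/8192 ≈ 5.404663

For each 6-subset S of vertices (there are C(25, 6) = 177100 such S), let X_S = 1 if S induces a K_6 (all C(6, 2) = 15 edges present). Then P(X_S = 1) = (1/2)^15 = 1/32768. By linearity of expectation, E[# K_6] = C(25, 6) · (1/2)^15 = 177100 / 32768 = 44275/8192 ≈ 5.404663.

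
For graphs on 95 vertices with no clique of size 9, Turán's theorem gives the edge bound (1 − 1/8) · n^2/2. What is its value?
Turán density bound = (7/8) · 95^2/2 = 63175/16 ≈ 3948.4375

Turán's theorem: ex(n, K_{r+1}) is achieved by the complete r-partite Turán graph T(n, r) with parts as balanced as possible, and is at most (1 − 1/r) · n^2/2. For r = 8, n = 95: the density bound is (7/8) · 9025/2 = 63175/16 ≈ 3948.4375. The integer-valued extremum is e(T(95, 8)) = 3948, which is strictly less than the density bound 63175/16 since 8 ∤ 95 (the parts of T(95, 8) cannot all be equal).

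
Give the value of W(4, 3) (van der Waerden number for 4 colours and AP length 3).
W(4, 3) = 76

W(4, 3) = 76. The lower bound W(4, 3) > 75 comes from an explicit good 4-colouring of [1, 75]; the upper bound W(4, 3) ≤ 76 was verified by exhaustive search over 4-colourings of [1, 76].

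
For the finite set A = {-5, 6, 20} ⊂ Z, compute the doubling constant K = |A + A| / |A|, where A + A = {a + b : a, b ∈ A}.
K = |A + A| / |A| = 6/3 = 2

Enumerate A + A = {a + b : a, b ∈ A}. With |A| = 3, there are |A|^2 = 9 ordered sum pairs; collecting distinct values, A + A = {-10, 1, 12, 15, 26, 40}, so |A + A| = 6. Thus K = 6/3 = 2. For comparison, the minimum possible |A + A| over all 3-element sets is 2·3 − 1 = 5 (so min K = 5/3), attained only by arithmetic progressions.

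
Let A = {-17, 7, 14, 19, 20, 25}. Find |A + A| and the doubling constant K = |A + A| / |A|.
K = |A + A| / |A| = 20/6 = 10/3

Enumerate A + A = {a + b : a, b ∈ A}. With |A| = 6, there are |A|^2 = 36 ordered sum pairs; collecting distinct values, A + A = {-34, -10, -3, 2, 3, 8, 14, 21, 26, 27, 28, 32, 33, 34, 38, 39, 40, 44, 45, 50}, so |A + A| = 20. Thus K = 20/6 = 10/3. For comparison, the minimum possible |A + A| over all 6-element sets is 2·6 − 1 = 11 (so min K = 11/6), attained only by arithmetic progressions.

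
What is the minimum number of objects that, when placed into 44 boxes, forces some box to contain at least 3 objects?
n = (3 − 1)·44 + 1 = 89

By the generalised pigeonhole principle, to guarantee some box contains ≥ r objects we need more than (r − 1) · k objects total. Threshold: n = (r − 1) · k + 1. With r = 3 and k = 44: n = 2 · 44 + 1 = 88 + 1 = 89. For n = 88 = 2 · 44, we can put exactly 2 objects in every box, avoiding 3 in any single one — so 89 is tight.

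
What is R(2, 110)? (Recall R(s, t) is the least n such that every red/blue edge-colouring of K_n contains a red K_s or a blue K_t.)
R(2, 110) = 110

R(2, k) = k for all k ≥ 2: in a 2-colouring of K_k, either some edge is red (a red K_2) or all edges are blue (a blue K_k). And K_{109} coloured all-blue has no blue K_110, so R(2, 110) > 109. Hence R(2, 110) = 110.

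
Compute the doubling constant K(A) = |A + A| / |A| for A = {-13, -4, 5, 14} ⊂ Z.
K = |A + A| / |A| = 7/4

Enumerate A + A = {a + b : a, b ∈ A}. With |A| = 4, there are |A|^2 = 16 ordered sum pairs; collecting distinct values, A + A = {-26, -17, -8, 1, 10, 19, 28}, so |A + A| = 7. Thus K = 7/4. Here |A + A| = 2|A| − 1 = 7, the minimum possible — so K = 7/4 is minimal, which holds iff A is an arithmetic progression.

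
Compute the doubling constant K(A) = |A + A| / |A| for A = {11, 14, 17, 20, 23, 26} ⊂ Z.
K = |A + A| / |A| = 11/6

Enumerate A + A = {a + b : a, b ∈ A}. With |A| = 6, there are |A|^2 = 36 ordered sum pairs; collecting distinct values, A + A = {22, 25, 28, 31, 34, 37, 40, 43, 46, 49, 52}, so |A + A| = 11. Thus K = 11/6. Here |A + A| = 2|A| − 1 = 11, the minimum possible — so K = 11/6 is minimal, which holds iff A is an arithmetic progression.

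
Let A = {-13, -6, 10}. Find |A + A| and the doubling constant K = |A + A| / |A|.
K = |A + A| / |A| = 6/3 = 2

Enumerate A + A = {a + b : a, b ∈ A}. With |A| = 3, there are |A|^2 = 9 ordered sum pairs; collecting distinct values, A + A = {-26, -19, -12, -3, 4, 20}, so |A + A| = 6. Thus K = 6/3 = 2. For comparison, the minimum possible |A + A| over all 3-element sets is 2·3 − 1 = 5 (so min K = 5/3), attained only by arithmetic progressions.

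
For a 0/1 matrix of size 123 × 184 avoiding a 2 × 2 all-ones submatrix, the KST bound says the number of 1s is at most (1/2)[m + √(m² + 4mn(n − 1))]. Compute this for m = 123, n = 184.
z(123, 184; 2, 2) ≤ (1/2)[123 + √(123² + 4·123·184·183)] = (1/2)[123 + √16581753] = 2097.5349

Kővári–Sós–Turán: let r_1, ..., r_123 be the row sums and z = Σ r_i the total number of 1s. Each pair of columns can share at most one row with both entries 1 (else a 2×2 all-ones block appears), so Σ_i C(r_i, 2) ≤ C(184, 2) = 16836. By convexity Σ_i C(r_i, 2) ≥ 123·C(z/123, 2) = z(z − 123)/(2·123), giving z² − 123z − 123·184·183 ≤ 0 and hence z ≤ (1/2)[123 + √(15129 + 4·4141656)] = (1/2)[123 + √16581753] ≈ (1/2)(123 + 4072.0699) = 2097.5349.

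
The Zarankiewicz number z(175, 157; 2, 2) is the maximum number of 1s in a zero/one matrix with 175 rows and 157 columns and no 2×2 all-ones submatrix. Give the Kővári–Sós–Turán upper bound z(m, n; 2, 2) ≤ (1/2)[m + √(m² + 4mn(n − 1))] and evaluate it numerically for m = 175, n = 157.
z(175, 157; 2, 2) ≤ (1/2)[175 + √(175² + 4·175·157·156)] = (1/2)[175 + √17175025] = 2159.6381

Kővári–Sós–Turán: let r_1, ..., r_175 be the row sums and z = Σ r_i the total number of 1s. Each pair of columns can share at most one row with both entries 1 (else a 2×2 all-ones block appears), so Σ_i C(r_i, 2) ≤ C(157, 2) = 12246. By convexity Σ_i C(r_i, 2) ≥ 175·C(z/175, 2) = z(z − 175)/(2·175), giving z² − 175z − 175·157·156 ≤ 0 and hence z ≤ (1/2)[175 + √(30625 + 4·4286100)] = (1/2)[175 + √17175025] ≈ (1/2)(175 + 4144.2762) = 2159.6381.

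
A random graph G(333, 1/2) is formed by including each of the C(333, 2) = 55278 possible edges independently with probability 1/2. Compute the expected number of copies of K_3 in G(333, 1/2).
E[# K_3] = C(333, 3) · (1/2)^C(3, 2) = 6099006 / 2^3 = 3049503/4 = 762375.75

For each 3-subset S of vertices (there are C(333, 3) = 6099006 such S), let X_S = 1 if S induces a K_3 (all C(3, 2) = 3 edges present). Then P(X_S = 1) = (1/2)^3 = 1/8. By linearity of expectation, E[# K_3] = C(333, 3) · (1/2)^3 = 6099006 / 8 = 3049503/4 = 762375.75.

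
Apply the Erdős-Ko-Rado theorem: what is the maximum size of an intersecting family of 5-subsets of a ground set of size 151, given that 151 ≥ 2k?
max |F| = C(150, 4) = 20260275

Erdős-Ko-Rado (1961): when n ≥ 2k, max |F| = C(n−1, k−1). The bound is attained by the star {A : i ∈ A} for any fixed i ∈ [n]. Here C(151−1, 5−1) = C(150, 4) = 20260275.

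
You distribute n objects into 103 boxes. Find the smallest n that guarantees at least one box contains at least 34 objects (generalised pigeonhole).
n = (34 − 1)·103 + 1 = 3400

By the generalised pigeonhole principle, to guarantee some box contains ≥ r objects we need more than (r − 1) · k objects total. Threshold: n = (r − 1) · k + 1. With r = 34 and k = 103: n = 33 · 103 + 1 = 3399 + 1 = 3400. For n = 3399 = 33 · 103, we can put exactly 33 objects in every box, avoiding 34 in any single one — so 3400 is tight.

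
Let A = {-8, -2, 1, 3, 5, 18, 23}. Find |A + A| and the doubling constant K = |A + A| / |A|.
K = |A + A| / |A| = 25/7

Enumerate A + A = {a + b : a, b ∈ A}. With |A| = 7, there are |A|^2 = 49 ordered sum pairs; collecting distinct values, A + A = {-16, -10, -7, -5, -4, -3, -1, 1, 2, 3, 4, 6, 8, 10, 15, 16, 19, 21, 23, 24, 26, 28, 36, 41, 46}, so |A + A| = 25. Thus K = 25/7. For comparison, the minimum possible |A + A| over all 7-element sets is 2·7 − 1 = 13 (so min K = 13/7), attained only by arithmetic progressions.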